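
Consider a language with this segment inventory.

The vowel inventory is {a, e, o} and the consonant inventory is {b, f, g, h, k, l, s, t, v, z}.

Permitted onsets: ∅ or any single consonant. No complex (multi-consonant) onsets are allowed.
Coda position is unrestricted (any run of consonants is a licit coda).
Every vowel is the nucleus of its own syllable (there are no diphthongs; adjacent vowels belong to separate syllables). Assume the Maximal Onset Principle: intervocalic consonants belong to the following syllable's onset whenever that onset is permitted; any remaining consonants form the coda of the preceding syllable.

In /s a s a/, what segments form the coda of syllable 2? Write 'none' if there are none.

none

Nuclei (vowels): a, a → 2 syllables.
Between /a/ (V1) and /a/ (V2): /s/ is a single consonant, so it becomes the next onset.
Syllabification: sa.sa.
Syllable 2 is /sa/: onset /s/, nucleus /a/, coda ∅.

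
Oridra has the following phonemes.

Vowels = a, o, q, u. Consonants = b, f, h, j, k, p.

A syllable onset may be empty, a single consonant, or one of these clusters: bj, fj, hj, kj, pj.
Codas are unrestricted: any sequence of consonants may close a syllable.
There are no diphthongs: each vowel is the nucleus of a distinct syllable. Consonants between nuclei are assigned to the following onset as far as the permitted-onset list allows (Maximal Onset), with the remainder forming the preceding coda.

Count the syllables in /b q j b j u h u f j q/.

Vowels present: q, u, u, q; each is a nucleus, giving 4 syllables.

4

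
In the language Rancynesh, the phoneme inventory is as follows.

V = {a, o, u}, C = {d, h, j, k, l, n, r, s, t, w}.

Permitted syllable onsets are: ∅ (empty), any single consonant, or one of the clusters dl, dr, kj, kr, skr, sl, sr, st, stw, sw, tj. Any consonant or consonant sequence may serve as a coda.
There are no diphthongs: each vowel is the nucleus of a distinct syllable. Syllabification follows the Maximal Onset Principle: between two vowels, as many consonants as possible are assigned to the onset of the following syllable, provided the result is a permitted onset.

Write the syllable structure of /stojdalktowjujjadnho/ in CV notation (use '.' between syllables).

CCVC.CVCC.CVC.CVC.CVCC.CV

Nuclei (vowels): o, a, o, u, a, o → 6 syllables.
Between /o/ (V1) and /a/ (V2): /jd/ — longest licit onset from the right is /d/, leaving /j/ as coda.
Between /a/ (V2) and /o/ (V3): /lkt/; trying suffixes from longest down, /t/ is the first permitted one, so coda /lk/ | onset /t/.
Between /o/ (V3) and /u/ (V4): cluster /wj/ — the longest permitted-onset suffix is /j/; onset = /j/, preceding coda = /w/.
Between /u/ (V4) and /a/ (V5): cluster /jj/ — the longest permitted-onset suffix is /j/; onset = /j/, preceding coda = /j/.
Between /a/ (V5) and /o/ (V6): cluster /dnh/ — the longest permitted-onset suffix is /h/; onset = /h/, preceding coda = /dn/.
Syllabification: stoj.dalk.tow.juj.jadn.ho.
Mapping each syllable to C/V: /stoj/ → CCVC, /dalk/ → CVCC, /tow/ → CVC, /juj/ → CVC, /jadn/ → CVCC, /ho/ → CV.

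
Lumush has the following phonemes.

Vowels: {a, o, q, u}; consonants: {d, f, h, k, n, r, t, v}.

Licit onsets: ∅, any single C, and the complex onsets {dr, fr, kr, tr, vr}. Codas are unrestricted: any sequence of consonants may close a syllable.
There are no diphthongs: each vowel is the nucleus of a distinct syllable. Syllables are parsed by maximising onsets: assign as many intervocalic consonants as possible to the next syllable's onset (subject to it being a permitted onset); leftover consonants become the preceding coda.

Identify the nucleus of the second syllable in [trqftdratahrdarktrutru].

Vowels present: q, a, a, a, u, u; each is a nucleus, giving 6 syllables.
The second nucleus (vowel 2 from the left) is /a/.

a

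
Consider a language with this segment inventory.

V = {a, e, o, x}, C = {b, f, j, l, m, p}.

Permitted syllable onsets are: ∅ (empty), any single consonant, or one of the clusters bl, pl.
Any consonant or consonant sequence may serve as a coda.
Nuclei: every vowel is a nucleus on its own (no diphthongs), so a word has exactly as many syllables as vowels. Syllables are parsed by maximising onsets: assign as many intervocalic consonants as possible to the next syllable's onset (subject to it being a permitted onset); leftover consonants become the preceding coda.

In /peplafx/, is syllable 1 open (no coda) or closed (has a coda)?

Nuclei (vowels): e, a, x → 3 syllables.
/e…a/ gap (V1→V2): cluster /pl/ — /pl/ is itself a permitted onset, so the whole cluster goes right; preceding coda = ∅.
/a…x/ gap (V2→V3): just /f/ — single C goes to the following onset.
Result: pe.pla.fx.
Syllable 1 is /pe/; it ends in its nucleus with no coda, so it is open.

open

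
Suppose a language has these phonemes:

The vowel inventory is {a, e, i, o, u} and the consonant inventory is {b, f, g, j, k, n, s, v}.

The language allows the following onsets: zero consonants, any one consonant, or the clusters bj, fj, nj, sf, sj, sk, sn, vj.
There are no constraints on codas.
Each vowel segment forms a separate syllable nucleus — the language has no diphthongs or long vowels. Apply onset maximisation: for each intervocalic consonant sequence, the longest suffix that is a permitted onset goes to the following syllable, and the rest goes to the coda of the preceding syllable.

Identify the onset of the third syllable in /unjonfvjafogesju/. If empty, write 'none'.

vj

The vowels are u, o, a, o, e, u — 6 nuclei, so 6 syllables.
V1 /u/ – V2 /o/: cluster /nj/ — /nj/ is itself a permitted onset, so the whole cluster goes right; preceding coda = ∅.
V2 /o/ – V3 /a/: /nfvj/; trying suffixes from longest down, /vj/ is the first permitted one, so coda /nf/ | onset /vj/.
V3 /a/ – V4 /o/: just /f/ — single C goes to the following onset.
V4 /o/ – V5 /e/: /g/ is a single consonant, so it becomes the next onset.
V5 /e/ – V6 /u/: cluster /sj/ — /sj/ is itself a permitted onset, so the whole cluster goes right; preceding coda = ∅.
So the parse is u.njonf.vja.fo.ge.sju.
Syllable 3 is /vja/: onset /vj/, nucleus /a/, coda ∅.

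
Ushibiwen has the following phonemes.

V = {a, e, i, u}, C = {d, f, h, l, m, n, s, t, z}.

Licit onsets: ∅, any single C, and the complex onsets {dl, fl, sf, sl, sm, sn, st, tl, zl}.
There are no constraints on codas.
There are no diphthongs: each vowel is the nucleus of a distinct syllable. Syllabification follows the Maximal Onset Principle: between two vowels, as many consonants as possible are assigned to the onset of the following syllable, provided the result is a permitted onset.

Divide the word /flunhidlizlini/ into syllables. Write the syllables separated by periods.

flun.hi.dli.zli.ni

The vowels are u, i, i, i, i — 5 nuclei, so 5 syllables.
/u…i/ gap (V1→V2): /nh/; trying suffixes from longest down, /h/ is the first permitted one, so coda /n/ | onset /h/.
/i…i/ gap (V2→V3): /dl/ is a licit onset in full, so it all attaches to the next syllable.
/i…i/ gap (V3→V4): cluster /zl/ — /zl/ is itself a permitted onset, so the whole cluster goes right; preceding coda = ∅.
/i…i/ gap (V4→V5): /n/ → onset of the next syllable (single consonants are always licit onsets).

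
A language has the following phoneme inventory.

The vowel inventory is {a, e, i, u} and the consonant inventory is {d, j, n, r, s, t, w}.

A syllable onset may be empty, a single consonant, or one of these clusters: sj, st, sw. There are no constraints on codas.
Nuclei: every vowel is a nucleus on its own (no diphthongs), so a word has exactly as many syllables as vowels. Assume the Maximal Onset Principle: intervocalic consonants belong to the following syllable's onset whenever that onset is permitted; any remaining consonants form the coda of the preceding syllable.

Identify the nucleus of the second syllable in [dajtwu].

u

Nuclei (vowels): a, u → 2 syllables.
The second nucleus (vowel 2 from the left) is /u/.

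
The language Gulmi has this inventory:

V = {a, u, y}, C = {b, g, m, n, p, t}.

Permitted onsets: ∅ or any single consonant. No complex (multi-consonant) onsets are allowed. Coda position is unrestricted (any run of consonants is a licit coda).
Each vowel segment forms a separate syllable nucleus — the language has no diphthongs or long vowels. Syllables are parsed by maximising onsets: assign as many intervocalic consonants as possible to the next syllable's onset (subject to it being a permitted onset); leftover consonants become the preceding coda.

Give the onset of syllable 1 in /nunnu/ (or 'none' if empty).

n

The vowels are u, u — 2 nuclei, so 2 syllables.
Between /u/ (V1) and /u/ (V2): /nn/ — longest licit onset from the right is /n/, leaving /n/ as coda.
Syllabification: nun.nu.
Syllable 1 is /nun/: onset /n/, nucleus /u/, coda /n/.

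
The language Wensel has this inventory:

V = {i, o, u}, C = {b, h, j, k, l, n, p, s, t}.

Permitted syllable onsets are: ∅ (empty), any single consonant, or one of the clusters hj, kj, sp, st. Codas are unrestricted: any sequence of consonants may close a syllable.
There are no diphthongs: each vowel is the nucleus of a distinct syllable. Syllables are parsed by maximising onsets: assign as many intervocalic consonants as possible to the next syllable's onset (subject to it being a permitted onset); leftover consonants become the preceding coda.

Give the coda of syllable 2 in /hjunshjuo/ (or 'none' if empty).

Vowels present: u, u, o; each is a nucleus, giving 3 syllables.
Between /u/ (V1) and /u/ (V2): cluster /nshj/ — the longest permitted-onset suffix is /hj/; onset = /hj/, preceding coda = /ns/.
Between /u/ (V2) and /o/ (V3): nothing intervenes; syllable break is V.V.
So the parse is hjuns.hju.o.
Syllable 2 is /hju/: onset /hj/, nucleus /u/, coda ∅.

none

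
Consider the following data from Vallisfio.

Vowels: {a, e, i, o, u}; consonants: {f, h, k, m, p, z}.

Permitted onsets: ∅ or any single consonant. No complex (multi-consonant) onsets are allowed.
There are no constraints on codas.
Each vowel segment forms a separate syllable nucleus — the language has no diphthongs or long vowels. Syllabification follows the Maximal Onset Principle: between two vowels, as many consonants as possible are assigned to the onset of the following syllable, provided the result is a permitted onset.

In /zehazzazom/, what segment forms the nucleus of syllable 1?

The vowels are e, a, a, o — 4 nuclei, so 4 syllables.
The first nucleus (vowel 1 from the left) is /e/.

e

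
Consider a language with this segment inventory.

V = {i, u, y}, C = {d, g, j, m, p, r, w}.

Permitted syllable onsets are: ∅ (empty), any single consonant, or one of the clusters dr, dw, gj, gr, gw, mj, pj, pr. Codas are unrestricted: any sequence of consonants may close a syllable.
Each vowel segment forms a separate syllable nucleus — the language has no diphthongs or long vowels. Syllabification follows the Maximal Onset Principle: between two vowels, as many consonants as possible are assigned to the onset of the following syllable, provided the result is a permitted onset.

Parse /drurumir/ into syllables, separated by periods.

The vowels are u, u, i — 3 nuclei, so 3 syllables.
σ1/σ2 boundary: /r/ is a single consonant, so it becomes the next onset.
σ2/σ3 boundary: just /m/ — single C goes to the following onset.

dru.ru.mir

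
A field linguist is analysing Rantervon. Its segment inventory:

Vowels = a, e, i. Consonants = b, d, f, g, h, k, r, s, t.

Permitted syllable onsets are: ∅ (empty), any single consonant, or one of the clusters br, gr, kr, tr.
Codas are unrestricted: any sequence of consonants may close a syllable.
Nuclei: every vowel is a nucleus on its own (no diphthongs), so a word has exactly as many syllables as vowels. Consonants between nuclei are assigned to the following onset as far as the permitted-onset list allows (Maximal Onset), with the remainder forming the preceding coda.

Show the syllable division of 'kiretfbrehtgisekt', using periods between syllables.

ki.retf.breht.gi.sekt

Vowels present: i, e, e, i, e; each is a nucleus, giving 5 syllables.
σ1/σ2 boundary: /r/ → onset of the next syllable (single consonants are always licit onsets).
σ2/σ3 boundary: cluster /tfbr/ — the longest permitted-onset suffix is /br/; onset = /br/, preceding coda = /tf/.
σ3/σ4 boundary: /htg/ — longest licit onset from the right is /g/, leaving /ht/ as coda.
σ4/σ5 boundary: /s/ is a single consonant, so it becomes the next onset.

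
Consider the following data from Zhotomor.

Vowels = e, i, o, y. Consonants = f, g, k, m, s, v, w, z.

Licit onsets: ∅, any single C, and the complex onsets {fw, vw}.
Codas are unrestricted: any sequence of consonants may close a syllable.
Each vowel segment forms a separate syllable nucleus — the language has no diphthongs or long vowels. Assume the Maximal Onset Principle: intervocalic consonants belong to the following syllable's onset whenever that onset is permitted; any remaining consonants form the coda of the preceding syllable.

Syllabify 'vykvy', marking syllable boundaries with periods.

vyk.vy

Vowels present: y, y; each is a nucleus, giving 2 syllables.
/y…y/ gap (V1→V2): /kv/ — longest licit onset from the right is /v/, leaving /k/ as coda.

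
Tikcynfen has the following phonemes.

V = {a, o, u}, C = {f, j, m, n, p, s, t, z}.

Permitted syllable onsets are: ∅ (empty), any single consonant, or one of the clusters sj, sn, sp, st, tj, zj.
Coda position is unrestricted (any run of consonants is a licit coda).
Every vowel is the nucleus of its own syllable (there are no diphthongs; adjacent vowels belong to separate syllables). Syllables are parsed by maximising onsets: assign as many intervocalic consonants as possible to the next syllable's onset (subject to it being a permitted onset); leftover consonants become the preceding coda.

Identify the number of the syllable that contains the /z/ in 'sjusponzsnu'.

2

The vowels are u, o, u — 3 nuclei, so 3 syllables.
Between /u/ (V1) and /o/ (V2): /sp/ is a licit onset in full, so it all attaches to the next syllable.
Between /o/ (V2) and /u/ (V3): /nzsn/; trying suffixes from longest down, /sn/ is the first permitted one, so coda /nz/ | onset /sn/.
Result: sju.sponz.snu.
The /z/ is in the coda of syllable 2 (/sponz/).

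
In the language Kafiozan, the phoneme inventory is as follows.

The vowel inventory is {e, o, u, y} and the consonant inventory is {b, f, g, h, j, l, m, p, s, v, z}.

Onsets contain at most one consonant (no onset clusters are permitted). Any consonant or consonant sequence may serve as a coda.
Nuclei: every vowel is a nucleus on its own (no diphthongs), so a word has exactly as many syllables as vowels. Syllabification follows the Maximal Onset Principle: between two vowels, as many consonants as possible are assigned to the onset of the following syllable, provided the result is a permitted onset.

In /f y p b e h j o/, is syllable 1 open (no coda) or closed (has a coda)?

closed

Nuclei (vowels): y, e, o → 3 syllables.
Between /y/ (V1) and /e/ (V2): /pb/ — longest licit onset from the right is /b/, leaving /p/ as coda.
Between /e/ (V2) and /o/ (V3): /hj/ — longest licit onset from the right is /j/, leaving /h/ as coda.
Putting it together: fyp.beh.jo.
Syllable 1 is /fyp/ with coda /p/, so it is closed.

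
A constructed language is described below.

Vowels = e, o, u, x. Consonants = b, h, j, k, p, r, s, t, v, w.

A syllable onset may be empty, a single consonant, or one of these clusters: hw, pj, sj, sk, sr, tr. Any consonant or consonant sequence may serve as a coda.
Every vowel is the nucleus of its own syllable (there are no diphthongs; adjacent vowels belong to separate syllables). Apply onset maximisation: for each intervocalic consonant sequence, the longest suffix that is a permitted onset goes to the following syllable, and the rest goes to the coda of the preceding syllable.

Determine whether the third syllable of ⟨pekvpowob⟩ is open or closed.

Nuclei (vowels): e, o, o → 3 syllables.
V1 /e/ – V2 /o/: /kvp/ — longest licit onset from the right is /p/, leaving /kv/ as coda.
V2 /o/ – V3 /o/: /w/ → onset of the next syllable (single consonants are always licit onsets).
So the parse is pekv.po.wob.
Syllable 3 is /wob/ with coda /b/, so it is closed.

closed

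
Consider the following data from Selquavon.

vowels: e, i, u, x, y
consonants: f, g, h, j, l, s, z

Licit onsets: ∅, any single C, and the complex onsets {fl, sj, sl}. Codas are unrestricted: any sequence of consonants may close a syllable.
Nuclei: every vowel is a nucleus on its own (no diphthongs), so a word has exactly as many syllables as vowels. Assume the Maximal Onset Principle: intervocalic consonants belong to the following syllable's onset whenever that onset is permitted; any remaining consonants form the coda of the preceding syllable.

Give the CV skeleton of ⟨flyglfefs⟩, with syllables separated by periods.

The vowels are y, e — 2 nuclei, so 2 syllables.
Between /y/ (V1) and /e/ (V2): /glf/ splits as /gl/ + /f/ (/f/ is the longest suffix that is a licit onset).
Result: flygl.fefs.
Mapping each syllable to C/V: /flygl/ → CCVCC, /fefs/ → CVCC.

CCVCC.CVCC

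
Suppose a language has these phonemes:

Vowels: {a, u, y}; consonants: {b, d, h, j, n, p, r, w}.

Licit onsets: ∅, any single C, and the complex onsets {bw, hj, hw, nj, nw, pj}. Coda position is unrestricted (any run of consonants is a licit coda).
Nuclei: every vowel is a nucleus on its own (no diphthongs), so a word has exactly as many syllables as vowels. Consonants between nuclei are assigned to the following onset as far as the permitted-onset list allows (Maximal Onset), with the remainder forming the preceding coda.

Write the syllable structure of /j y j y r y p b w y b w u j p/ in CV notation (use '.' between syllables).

CV.CV.CVC.CCV.CCVCC

Nuclei (vowels): y, y, y, y, u → 5 syllables.
V1 /y/ – V2 /y/: just /j/ — single C goes to the following onset.
V2 /y/ – V3 /y/: /r/ → onset of the next syllable (single consonants are always licit onsets).
V3 /y/ – V4 /y/: /pbw/; trying suffixes from longest down, /bw/ is the first permitted one, so coda /p/ | onset /bw/.
V4 /y/ – V5 /u/: cluster /bw/ — /bw/ is itself a permitted onset, so the whole cluster goes right; preceding coda = ∅.
Syllabification: jy.jy.ryp.bwy.bwujp.
Mapping each syllable to C/V: /jy/ → CV, /jy/ → CV, /ryp/ → CVC, /bwy/ → CCV, /bwujp/ → CCVCC.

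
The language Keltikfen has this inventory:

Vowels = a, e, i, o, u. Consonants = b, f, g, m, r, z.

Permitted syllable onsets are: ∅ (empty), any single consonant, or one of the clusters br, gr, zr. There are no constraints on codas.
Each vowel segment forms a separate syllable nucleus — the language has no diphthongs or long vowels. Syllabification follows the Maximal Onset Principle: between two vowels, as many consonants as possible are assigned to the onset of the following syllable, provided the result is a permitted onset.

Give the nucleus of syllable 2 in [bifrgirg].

i

Vowels present: i, i; each is a nucleus, giving 2 syllables.
The second nucleus (vowel 2 from the left) is /i/.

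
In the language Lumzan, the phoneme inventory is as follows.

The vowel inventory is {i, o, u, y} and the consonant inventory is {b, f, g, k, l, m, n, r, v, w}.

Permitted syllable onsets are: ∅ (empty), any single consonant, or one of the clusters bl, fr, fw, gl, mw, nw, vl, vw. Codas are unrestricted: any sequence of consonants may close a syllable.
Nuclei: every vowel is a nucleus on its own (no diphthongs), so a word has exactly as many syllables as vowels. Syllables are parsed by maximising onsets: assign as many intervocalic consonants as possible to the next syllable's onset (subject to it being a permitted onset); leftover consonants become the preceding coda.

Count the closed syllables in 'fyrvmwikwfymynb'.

The vowels are y, i, y, y — 4 nuclei, so 4 syllables.
V1 /y/ – V2 /i/: /rvmw/; trying suffixes from longest down, /mw/ is the first permitted one, so coda /rv/ | onset /mw/.
V2 /i/ – V3 /y/: /kwf/ splits as /kw/ + /f/ (/f/ is the longest suffix that is a licit onset).
V3 /y/ – V4 /y/: just /m/ — single C goes to the following onset.
So the parse is fyrv.mwikw.fy.mynb.
Classifying each syllable: /fyrv/ (closed), /mwikw/ (closed), /fy/ (open), /mynb/ (closed).
Closed syllables: 3.

3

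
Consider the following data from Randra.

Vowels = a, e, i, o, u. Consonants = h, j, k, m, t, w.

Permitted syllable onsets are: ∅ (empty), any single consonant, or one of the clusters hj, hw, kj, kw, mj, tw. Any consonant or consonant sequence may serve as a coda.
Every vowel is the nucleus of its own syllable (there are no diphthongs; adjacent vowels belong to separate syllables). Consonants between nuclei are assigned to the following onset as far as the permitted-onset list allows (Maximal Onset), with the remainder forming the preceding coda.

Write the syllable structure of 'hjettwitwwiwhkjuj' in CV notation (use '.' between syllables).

The vowels are e, i, i, u — 4 nuclei, so 4 syllables.
V1 /e/ – V2 /i/: /ttw/ — longest licit onset from the right is /tw/, leaving /t/ as coda.
V2 /i/ – V3 /i/: /tww/ splits as /tw/ + /w/ (/w/ is the longest suffix that is a licit onset).
V3 /i/ – V4 /u/: /whkj/; trying suffixes from longest down, /kj/ is the first permitted one, so coda /wh/ | onset /kj/.
Syllabification: hjet.twitw.wiwh.kjuj.
Mapping each syllable to C/V: /hjet/ → CCVC, /twitw/ → CCVCC, /wiwh/ → CVCC, /kjuj/ → CCVC.

CCVC.CCVCC.CVCC.CCVC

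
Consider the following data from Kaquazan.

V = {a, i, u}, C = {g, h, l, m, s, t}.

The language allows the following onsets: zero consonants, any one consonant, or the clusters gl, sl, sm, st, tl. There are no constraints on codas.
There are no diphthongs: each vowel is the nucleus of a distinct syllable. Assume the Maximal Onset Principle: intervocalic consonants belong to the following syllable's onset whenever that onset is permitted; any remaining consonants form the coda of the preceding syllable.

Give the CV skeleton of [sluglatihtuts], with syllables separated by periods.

CCV.CCV.CVC.CVCC

Nuclei (vowels): u, a, i, u → 4 syllables.
Between /u/ (V1) and /a/ (V2): /gl/ is a licit onset in full, so it all attaches to the next syllable.
Between /a/ (V2) and /i/ (V3): /t/ → onset of the next syllable (single consonants are always licit onsets).
Between /i/ (V3) and /u/ (V4): /ht/ — longest licit onset from the right is /t/, leaving /h/ as coda.
Syllabification: slu.gla.tih.tuts.
Mapping each syllable to C/V: /slu/ → CCV, /gla/ → CCV, /tih/ → CVC, /tuts/ → CVCC.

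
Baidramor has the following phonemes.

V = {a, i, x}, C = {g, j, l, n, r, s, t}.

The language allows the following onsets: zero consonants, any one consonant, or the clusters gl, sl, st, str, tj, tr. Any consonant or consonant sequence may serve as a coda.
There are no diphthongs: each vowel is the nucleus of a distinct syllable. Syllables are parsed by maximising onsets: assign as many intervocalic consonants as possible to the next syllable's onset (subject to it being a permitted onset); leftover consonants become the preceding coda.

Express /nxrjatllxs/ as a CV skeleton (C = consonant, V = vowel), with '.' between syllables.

Nuclei (vowels): x, a, x → 3 syllables.
Between /x/ (V1) and /a/ (V2): /rj/ splits as /r/ + /j/ (/j/ is the longest suffix that is a licit onset).
Between /a/ (V2) and /x/ (V3): cluster /tll/ — the longest permitted-onset suffix is /l/; onset = /l/, preceding coda = /tl/.
Putting it together: nxr.jatl.lxs.
Mapping each syllable to C/V: /nxr/ → CVC, /jatl/ → CVCC, /lxs/ → CVC.

CVC.CVCC.CVC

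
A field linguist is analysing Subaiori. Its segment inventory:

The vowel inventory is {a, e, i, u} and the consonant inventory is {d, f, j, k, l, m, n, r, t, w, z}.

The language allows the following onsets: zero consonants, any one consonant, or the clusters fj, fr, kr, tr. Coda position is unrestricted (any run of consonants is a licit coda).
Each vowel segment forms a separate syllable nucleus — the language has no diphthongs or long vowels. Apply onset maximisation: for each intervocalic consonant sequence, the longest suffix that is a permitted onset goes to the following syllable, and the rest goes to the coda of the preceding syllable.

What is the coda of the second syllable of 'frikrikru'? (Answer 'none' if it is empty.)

none

The vowels are i, i, u — 3 nuclei, so 3 syllables.
/i…i/ gap (V1→V2): /kr/ is a licit onset in full, so it all attaches to the next syllable.
/i…u/ gap (V2→V3): /kr/ — entire cluster is a permitted onset → onset /kr/, coda ∅.
Putting it together: fri.kri.kru.
Syllable 2 is /kri/: onset /kr/, nucleus /i/, coda ∅.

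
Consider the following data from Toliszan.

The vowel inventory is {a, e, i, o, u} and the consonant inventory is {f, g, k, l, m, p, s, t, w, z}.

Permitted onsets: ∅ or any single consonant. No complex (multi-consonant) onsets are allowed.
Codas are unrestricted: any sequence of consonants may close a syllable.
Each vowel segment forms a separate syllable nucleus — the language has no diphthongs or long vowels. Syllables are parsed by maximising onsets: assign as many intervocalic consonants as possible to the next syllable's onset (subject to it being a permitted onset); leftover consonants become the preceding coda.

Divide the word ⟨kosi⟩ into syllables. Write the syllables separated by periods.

Nuclei (vowels): o, i → 2 syllables.
Between /o/ (V1) and /i/ (V2): /s/ is a single consonant, so it becomes the next onset.

ko.si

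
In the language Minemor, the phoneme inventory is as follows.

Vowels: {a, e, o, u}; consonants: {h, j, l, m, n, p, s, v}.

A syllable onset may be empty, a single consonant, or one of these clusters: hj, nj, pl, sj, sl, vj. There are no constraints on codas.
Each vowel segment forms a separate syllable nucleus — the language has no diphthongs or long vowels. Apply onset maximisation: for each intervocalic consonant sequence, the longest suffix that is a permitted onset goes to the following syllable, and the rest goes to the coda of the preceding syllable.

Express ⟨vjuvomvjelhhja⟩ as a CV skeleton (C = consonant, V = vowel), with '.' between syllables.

CCV.CVC.CCVCC.CCV

Nuclei (vowels): u, o, e, a → 4 syllables.
V1 /u/ – V2 /o/: just /v/ — single C goes to the following onset.
V2 /o/ – V3 /e/: cluster /mvj/ — the longest permitted-onset suffix is /vj/; onset = /vj/, preceding coda = /m/.
V3 /e/ – V4 /a/: /lhhj/ splits as /lh/ + /hj/ (/hj/ is the longest suffix that is a licit onset).
So the parse is vju.vom.vjelh.hja.
Mapping each syllable to C/V: /vju/ → CCV, /vom/ → CVC, /vjelh/ → CCVCC, /hja/ → CCV.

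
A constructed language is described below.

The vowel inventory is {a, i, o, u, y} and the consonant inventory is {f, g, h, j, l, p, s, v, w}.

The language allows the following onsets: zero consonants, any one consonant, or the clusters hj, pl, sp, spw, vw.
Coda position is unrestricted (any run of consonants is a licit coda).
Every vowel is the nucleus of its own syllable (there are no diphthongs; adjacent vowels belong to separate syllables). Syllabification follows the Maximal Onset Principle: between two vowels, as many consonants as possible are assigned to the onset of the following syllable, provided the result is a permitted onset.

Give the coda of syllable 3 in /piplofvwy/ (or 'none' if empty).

none

Nuclei (vowels): i, o, y → 3 syllables.
V1 /i/ – V2 /o/: cluster /pl/ — /pl/ is itself a permitted onset, so the whole cluster goes right; preceding coda = ∅.
V2 /o/ – V3 /y/: /fvw/ — longest licit onset from the right is /vw/, leaving /f/ as coda.
So the parse is pi.plof.vwy.
Syllable 3 is /vwy/: onset /vw/, nucleus /y/, coda ∅.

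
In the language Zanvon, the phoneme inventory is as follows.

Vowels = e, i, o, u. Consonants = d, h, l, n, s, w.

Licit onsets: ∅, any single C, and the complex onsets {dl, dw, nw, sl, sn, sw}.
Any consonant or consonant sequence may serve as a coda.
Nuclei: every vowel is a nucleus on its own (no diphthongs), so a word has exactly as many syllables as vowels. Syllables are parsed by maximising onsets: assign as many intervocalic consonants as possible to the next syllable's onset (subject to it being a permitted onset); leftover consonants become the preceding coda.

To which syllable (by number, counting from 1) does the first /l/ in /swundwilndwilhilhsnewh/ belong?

2

The vowels are u, i, i, i, e — 5 nuclei, so 5 syllables.
V1 /u/ – V2 /i/: cluster /ndw/ — the longest permitted-onset suffix is /dw/; onset = /dw/, preceding coda = /n/.
V2 /i/ – V3 /i/: /lndw/ splits as /ln/ + /dw/ (/dw/ is the longest suffix that is a licit onset).
V3 /i/ – V4 /i/: cluster /lh/ — the longest permitted-onset suffix is /h/; onset = /h/, preceding coda = /l/.
V4 /i/ – V5 /e/: cluster /lhsn/ — the longest permitted-onset suffix is /sn/; onset = /sn/, preceding coda = /lh/.
Syllabification: swun.dwiln.dwil.hilh.snewh.
The first /l/ is in the coda of syllable 2 (/dwiln/).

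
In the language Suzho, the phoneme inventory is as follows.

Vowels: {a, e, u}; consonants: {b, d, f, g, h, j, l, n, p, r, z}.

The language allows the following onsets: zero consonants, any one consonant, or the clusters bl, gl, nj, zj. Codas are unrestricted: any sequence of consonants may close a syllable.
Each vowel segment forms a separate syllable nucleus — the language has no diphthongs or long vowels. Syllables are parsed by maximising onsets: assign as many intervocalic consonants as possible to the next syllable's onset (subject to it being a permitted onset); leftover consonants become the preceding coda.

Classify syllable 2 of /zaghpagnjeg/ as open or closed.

Vowels present: a, a, e; each is a nucleus, giving 3 syllables.
Between /a/ (V1) and /a/ (V2): /ghp/ splits as /gh/ + /p/ (/p/ is the longest suffix that is a licit onset).
Between /a/ (V2) and /e/ (V3): /gnj/; trying suffixes from longest down, /nj/ is the first permitted one, so coda /g/ | onset /nj/.
Putting it together: zagh.pag.njeg.
Syllable 2 is /pag/ with coda /g/, so it is closed.

closed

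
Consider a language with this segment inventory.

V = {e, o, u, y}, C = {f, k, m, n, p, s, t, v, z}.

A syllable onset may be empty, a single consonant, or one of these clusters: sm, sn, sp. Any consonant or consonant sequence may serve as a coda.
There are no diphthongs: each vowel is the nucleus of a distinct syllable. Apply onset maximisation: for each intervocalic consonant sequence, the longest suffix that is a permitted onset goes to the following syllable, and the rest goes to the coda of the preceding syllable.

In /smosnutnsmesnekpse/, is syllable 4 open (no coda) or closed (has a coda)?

Vowels present: o, u, e, e, e; each is a nucleus, giving 5 syllables.
σ1/σ2 boundary: cluster /sn/ — /sn/ is itself a permitted onset, so the whole cluster goes right; preceding coda = ∅.
σ2/σ3 boundary: /tnsm/ — longest licit onset from the right is /sm/, leaving /tn/ as coda.
σ3/σ4 boundary: cluster /sn/ — /sn/ is itself a permitted onset, so the whole cluster goes right; preceding coda = ∅.
σ4/σ5 boundary: /kps/ — longest licit onset from the right is /s/, leaving /kp/ as coda.
Syllabification: smo.snutn.sme.snekp.se.
Syllable 4 is /snekp/ with coda /kp/, so it is closed.

closed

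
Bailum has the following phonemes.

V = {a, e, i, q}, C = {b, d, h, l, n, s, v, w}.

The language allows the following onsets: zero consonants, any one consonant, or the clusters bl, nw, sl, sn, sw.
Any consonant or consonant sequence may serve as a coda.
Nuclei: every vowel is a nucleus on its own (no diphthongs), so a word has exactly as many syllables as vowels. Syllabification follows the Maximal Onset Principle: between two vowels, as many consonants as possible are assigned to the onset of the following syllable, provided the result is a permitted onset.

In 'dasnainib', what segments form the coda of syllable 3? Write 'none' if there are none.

none

The vowels are a, a, i, i — 4 nuclei, so 4 syllables.
σ1/σ2 boundary: /sn/ is a licit onset in full, so it all attaches to the next syllable.
σ2/σ3 boundary: hiatus — the boundary sits between the two vowels.
σ3/σ4 boundary: /n/ is a single consonant, so it becomes the next onset.
So the parse is da.sna.i.nib.
Syllable 3 is /i/: onset ∅, nucleus /i/, coda ∅.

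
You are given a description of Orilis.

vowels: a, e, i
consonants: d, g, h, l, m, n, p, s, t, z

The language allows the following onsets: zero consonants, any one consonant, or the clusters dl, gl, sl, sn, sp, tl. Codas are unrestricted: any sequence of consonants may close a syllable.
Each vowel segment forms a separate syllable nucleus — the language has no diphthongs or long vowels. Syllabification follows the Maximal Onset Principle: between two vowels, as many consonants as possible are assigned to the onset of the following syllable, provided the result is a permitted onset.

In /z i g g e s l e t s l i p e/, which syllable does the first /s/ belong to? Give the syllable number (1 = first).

The vowels are i, e, e, i, e — 5 nuclei, so 5 syllables.
/i…e/ gap (V1→V2): cluster /gg/ — the longest permitted-onset suffix is /g/; onset = /g/, preceding coda = /g/.
/e…e/ gap (V2→V3): cluster /sl/ — /sl/ is itself a permitted onset, so the whole cluster goes right; preceding coda = ∅.
/e…i/ gap (V3→V4): /tsl/ splits as /t/ + /sl/ (/sl/ is the longest suffix that is a licit onset).
/i…e/ gap (V4→V5): just /p/ — single C goes to the following onset.
Syllabification: zig.ge.slet.sli.pe.
The first /s/ is in the onset of syllable 3 (/slet/).

3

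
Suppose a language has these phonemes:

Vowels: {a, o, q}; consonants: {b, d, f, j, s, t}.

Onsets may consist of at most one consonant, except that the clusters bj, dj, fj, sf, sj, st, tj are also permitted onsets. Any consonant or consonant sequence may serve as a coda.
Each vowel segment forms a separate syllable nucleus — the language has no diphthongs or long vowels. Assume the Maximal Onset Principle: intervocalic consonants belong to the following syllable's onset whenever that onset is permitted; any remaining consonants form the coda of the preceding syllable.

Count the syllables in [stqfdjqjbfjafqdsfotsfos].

Nuclei (vowels): q, q, a, q, o, o → 6 syllables.

6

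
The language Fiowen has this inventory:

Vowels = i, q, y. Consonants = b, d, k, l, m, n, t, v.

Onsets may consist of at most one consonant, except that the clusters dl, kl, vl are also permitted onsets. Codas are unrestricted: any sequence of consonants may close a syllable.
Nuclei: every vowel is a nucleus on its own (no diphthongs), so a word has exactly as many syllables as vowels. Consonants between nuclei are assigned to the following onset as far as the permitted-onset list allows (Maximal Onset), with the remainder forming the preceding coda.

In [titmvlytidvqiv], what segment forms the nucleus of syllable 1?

i

The vowels are i, y, i, q, i — 5 nuclei, so 5 syllables.
The first nucleus (vowel 1 from the left) is /i/.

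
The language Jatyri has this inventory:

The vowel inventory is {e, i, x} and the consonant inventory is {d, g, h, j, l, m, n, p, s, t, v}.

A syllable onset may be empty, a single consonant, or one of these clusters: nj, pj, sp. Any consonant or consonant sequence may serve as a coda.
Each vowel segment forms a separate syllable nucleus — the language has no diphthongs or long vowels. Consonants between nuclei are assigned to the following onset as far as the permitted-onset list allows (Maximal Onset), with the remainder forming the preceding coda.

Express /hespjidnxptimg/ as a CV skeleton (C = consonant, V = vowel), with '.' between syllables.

CVC.CCVC.CVC.CVCC

Nuclei (vowels): e, i, x, i → 4 syllables.
Between /e/ (V1) and /i/ (V2): /spj/ — longest licit onset from the right is /pj/, leaving /s/ as coda.
Between /i/ (V2) and /x/ (V3): /dn/; trying suffixes from longest down, /n/ is the first permitted one, so coda /d/ | onset /n/.
Between /x/ (V3) and /i/ (V4): /pt/ splits as /p/ + /t/ (/t/ is the longest suffix that is a licit onset).
Putting it together: hes.pjid.nxp.timg.
Mapping each syllable to C/V: /hes/ → CVC, /pjid/ → CCVC, /nxp/ → CVC, /timg/ → CVCC.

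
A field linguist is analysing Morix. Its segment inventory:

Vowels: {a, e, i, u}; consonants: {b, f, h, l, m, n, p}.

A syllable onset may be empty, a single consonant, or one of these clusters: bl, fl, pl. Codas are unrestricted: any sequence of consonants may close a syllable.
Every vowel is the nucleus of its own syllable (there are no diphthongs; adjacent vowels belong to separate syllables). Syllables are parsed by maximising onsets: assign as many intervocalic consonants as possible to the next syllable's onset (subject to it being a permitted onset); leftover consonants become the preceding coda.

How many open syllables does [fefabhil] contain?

Vowels present: e, a, i; each is a nucleus, giving 3 syllables.
σ1/σ2 boundary: /f/ → onset of the next syllable (single consonants are always licit onsets).
σ2/σ3 boundary: /bh/ splits as /b/ + /h/ (/h/ is the longest suffix that is a licit onset).
Putting it together: fe.fab.hil.
Classifying each syllable: /fe/ (open), /fab/ (closed), /hil/ (closed).
Open syllables: 1.

1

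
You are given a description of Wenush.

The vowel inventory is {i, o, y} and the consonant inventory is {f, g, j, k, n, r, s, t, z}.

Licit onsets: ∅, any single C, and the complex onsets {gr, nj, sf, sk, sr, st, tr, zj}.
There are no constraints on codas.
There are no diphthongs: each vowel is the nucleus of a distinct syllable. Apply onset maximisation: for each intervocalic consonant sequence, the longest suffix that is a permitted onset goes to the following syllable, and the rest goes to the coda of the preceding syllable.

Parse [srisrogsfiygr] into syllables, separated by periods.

sri.srog.sfi.ygr

Vowels present: i, o, i, y; each is a nucleus, giving 4 syllables.
V1 /i/ – V2 /o/: cluster /sr/ — /sr/ is itself a permitted onset, so the whole cluster goes right; preceding coda = ∅.
V2 /o/ – V3 /i/: /gsf/ splits as /g/ + /sf/ (/sf/ is the longest suffix that is a licit onset).
V3 /i/ – V4 /y/: nothing intervenes; syllable break is V.V.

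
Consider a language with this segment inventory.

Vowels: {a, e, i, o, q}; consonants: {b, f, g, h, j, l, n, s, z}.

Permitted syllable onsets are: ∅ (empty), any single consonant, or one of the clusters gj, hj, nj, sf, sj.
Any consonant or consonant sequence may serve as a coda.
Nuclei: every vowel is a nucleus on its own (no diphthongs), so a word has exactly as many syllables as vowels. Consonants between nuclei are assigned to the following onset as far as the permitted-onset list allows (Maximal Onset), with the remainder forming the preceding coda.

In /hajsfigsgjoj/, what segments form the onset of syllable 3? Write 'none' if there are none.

Nuclei (vowels): a, i, o → 3 syllables.
/a…i/ gap (V1→V2): /jsf/ — longest licit onset from the right is /sf/, leaving /j/ as coda.
/i…o/ gap (V2→V3): cluster /gsgj/ — the longest permitted-onset suffix is /gj/; onset = /gj/, preceding coda = /gs/.
Putting it together: haj.sfigs.gjoj.
Syllable 3 is /gjoj/: onset /gj/, nucleus /o/, coda /j/.

gj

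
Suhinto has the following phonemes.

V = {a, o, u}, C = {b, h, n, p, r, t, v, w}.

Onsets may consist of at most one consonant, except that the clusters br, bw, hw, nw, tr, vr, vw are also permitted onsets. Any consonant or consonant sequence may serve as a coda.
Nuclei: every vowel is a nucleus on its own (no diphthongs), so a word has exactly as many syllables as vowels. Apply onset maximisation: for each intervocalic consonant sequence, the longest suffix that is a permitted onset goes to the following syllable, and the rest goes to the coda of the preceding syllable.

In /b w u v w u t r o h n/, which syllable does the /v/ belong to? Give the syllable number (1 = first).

2

Nuclei (vowels): u, u, o → 3 syllables.
σ1/σ2 boundary: /vw/ is a licit onset in full, so it all attaches to the next syllable.
σ2/σ3 boundary: cluster /tr/ — /tr/ is itself a permitted onset, so the whole cluster goes right; preceding coda = ∅.
Result: bwu.vwu.trohn.
The /v/ is in the onset of syllable 2 (/vwu/).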